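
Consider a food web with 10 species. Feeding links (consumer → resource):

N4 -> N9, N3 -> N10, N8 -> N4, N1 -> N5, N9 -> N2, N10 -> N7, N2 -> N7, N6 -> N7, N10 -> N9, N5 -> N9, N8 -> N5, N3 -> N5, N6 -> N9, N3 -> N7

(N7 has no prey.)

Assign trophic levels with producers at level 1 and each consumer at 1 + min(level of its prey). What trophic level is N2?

Trophic level 2

N7 is a producer → level 1.
N2 eats N7 → level 2.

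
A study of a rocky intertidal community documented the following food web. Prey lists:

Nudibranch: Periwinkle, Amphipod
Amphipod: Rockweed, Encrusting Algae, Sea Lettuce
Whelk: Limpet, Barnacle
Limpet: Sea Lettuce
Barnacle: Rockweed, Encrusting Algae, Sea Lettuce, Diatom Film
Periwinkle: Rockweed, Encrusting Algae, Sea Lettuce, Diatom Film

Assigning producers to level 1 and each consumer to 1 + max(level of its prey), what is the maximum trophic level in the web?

Producers (level 1): Rockweed, Encrusting Algae, Sea Lettuce, Diatom Film.
Rockweed → Periwinkle → Nudibranch gives Nudibranch level 3.
No species has a prey at level 3, so no species reaches level 4.

3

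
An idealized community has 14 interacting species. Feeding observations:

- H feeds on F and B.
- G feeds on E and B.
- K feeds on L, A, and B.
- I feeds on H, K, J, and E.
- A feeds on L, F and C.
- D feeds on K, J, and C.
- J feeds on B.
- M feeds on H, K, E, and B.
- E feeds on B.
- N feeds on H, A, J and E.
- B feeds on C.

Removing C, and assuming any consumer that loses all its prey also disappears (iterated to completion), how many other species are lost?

4

Remove C.
Round 1: B (all prey gone) → extinct.
Round 2: J (all prey gone), E (all prey gone) → extinct.
Round 3: G (all prey gone) → extinct.
No further losses. Total secondary extinctions: 4.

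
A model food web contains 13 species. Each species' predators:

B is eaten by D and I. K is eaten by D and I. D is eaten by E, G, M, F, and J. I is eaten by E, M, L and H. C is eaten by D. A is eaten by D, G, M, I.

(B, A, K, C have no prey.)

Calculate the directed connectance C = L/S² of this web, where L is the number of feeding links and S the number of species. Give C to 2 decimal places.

C = 0.11

The web has S = 13 species and L = 18 feeding links.
C = L / S² = 18 / 169 = 0.1065 ≈ 0.11.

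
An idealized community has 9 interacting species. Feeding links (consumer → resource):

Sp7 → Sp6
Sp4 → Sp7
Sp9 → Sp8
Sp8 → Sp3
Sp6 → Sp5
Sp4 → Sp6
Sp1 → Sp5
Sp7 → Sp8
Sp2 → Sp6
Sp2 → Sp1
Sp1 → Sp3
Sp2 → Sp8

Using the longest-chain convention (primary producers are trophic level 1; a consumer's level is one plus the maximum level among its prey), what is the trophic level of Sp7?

Trophic level 3

Sp5 is a producer → level 1.
Sp6 eats Sp5 → level 2.
Sp7 eats Sp6 (level 2); other prey at levels: Sp8 2 → level 3.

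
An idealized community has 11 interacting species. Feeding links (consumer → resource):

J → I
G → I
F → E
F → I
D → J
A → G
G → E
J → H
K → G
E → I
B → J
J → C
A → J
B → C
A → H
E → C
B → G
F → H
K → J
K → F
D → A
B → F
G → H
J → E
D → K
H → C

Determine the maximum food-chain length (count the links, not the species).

One longest chain: C → H → J → A → D.
It has 5 species and 4 links.

4 links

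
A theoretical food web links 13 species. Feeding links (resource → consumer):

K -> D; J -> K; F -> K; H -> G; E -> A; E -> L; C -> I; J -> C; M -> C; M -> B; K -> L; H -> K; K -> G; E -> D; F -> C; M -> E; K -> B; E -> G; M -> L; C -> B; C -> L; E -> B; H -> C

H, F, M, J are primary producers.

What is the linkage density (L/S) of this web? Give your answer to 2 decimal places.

L/S = 1.77

There are L = 23 links among S = 13 species.
L/S = 23/13 = 1.7692 ≈ 1.77.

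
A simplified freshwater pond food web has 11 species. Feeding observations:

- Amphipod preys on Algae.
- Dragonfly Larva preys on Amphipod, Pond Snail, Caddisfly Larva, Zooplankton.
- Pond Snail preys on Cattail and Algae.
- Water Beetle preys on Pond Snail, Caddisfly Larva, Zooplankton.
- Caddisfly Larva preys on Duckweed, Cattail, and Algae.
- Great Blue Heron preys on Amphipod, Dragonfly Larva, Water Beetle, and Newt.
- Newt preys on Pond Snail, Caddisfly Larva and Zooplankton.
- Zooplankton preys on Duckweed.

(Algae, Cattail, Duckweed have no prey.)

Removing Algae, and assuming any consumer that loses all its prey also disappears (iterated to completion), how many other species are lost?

1

Remove Algae.
Round 1: Amphipod (all prey gone) → extinct.
No further losses. Total secondary extinctions: 1.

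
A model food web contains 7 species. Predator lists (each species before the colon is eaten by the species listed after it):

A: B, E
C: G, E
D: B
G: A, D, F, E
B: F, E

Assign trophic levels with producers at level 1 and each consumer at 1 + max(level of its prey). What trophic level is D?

C is a producer → level 1.
G eats C → level 2.
D eats G → level 3.

Trophic level 3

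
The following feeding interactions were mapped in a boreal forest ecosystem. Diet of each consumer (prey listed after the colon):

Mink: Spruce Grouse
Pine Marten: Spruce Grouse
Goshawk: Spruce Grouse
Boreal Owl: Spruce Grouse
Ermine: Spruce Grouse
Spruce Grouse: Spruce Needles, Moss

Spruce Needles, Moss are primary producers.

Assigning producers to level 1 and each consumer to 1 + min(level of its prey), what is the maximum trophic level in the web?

Producers (level 1): Spruce Needles, Moss.
Following each consumer down to its lowest-level prey: Spruce Needles → Spruce Grouse → Ermine (levels 1 through 3).
All prey of Ermine (Spruce Grouse 2) are at level 2 or above, so Ermine is at level 1 + 2 = 3.
Every consumer has at least one prey at level 2 or below, so none exceeds level 3.

3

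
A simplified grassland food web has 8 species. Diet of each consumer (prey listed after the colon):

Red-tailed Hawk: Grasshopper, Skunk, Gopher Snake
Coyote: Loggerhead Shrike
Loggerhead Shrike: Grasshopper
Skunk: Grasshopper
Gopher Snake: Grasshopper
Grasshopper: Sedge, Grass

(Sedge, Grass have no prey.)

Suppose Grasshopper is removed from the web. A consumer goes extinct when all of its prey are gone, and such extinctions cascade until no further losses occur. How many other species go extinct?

5

Remove Grasshopper.
Round 1: Loggerhead Shrike (all prey gone), Skunk (all prey gone), Gopher Snake (all prey gone) → extinct.
Round 2: Red-tailed Hawk (all prey gone), Coyote (all prey gone) → extinct.
No further losses. Total secondary extinctions: 5.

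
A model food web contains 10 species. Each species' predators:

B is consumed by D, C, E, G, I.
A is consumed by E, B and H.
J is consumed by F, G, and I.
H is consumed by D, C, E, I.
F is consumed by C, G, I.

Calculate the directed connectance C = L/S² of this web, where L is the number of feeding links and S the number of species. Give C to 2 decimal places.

C = 0.18

The web has S = 10 species and L = 18 feeding links.
C = L / S² = 18 / 100 = 0.1800 ≈ 0.18.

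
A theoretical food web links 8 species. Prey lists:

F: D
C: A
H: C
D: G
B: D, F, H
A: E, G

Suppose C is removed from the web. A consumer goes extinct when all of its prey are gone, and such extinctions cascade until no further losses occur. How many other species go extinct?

1

Remove C.
Round 1: H (all prey gone) → extinct.
No further losses. Total secondary extinctions: 1.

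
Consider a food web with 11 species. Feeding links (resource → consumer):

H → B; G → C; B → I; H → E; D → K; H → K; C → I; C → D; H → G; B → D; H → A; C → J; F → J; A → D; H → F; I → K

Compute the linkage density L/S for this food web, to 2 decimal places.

L/S = 1.45

There are L = 16 links among S = 11 species.
L/S = 16/11 = 1.4545 ≈ 1.45.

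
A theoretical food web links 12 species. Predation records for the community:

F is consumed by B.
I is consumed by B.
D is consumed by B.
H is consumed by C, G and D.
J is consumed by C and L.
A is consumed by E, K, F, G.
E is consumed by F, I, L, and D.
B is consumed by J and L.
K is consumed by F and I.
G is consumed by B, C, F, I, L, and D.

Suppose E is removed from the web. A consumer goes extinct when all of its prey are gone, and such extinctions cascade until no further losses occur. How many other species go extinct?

Remove E.
Every predator of it retains at least one other prey: I still has G, K; D still has H, G; F still has A, G, K; L still has G, B, J.
No consumer loses all prey, so no secondary extinctions occur.

0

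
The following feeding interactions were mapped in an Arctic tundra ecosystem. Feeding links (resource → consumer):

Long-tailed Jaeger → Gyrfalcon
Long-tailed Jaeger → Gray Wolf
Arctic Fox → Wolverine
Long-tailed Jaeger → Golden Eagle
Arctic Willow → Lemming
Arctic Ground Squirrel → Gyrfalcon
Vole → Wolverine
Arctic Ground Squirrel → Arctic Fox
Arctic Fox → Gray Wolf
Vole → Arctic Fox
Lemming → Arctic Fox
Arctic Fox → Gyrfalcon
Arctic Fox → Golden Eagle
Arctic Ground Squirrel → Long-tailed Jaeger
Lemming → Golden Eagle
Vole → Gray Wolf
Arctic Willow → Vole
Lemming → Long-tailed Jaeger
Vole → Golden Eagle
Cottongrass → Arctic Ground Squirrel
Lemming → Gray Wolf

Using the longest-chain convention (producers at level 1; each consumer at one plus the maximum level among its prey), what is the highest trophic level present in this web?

Producers (level 1): Arctic Willow, Cottongrass.
Arctic Willow → Vole → Arctic Fox → Wolverine gives Wolverine level 4.
No species has a prey at level 4, so no species reaches level 5.

4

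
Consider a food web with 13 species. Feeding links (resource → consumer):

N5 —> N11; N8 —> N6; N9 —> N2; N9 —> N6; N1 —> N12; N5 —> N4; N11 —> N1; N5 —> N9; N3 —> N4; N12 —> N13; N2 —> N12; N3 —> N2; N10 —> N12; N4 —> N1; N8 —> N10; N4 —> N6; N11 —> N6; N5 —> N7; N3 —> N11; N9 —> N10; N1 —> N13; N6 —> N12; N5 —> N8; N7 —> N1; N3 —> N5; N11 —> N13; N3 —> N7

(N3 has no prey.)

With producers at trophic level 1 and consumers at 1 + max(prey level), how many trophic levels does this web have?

Producers (level 1): N3.
N3 → N5 → N11 → N1 → N12 → N13 gives N13 level 6.
No species has a prey at level 6, so no species reaches level 7.

6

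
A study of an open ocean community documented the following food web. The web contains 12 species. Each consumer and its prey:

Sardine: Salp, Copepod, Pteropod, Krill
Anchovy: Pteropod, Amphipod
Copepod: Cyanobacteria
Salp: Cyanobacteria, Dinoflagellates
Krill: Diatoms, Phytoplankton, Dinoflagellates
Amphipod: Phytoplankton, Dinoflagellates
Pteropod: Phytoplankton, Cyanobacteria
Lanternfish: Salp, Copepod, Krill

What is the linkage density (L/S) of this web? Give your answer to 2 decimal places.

There are L = 19 links among S = 12 species.
L/S = 19/12 = 1.5833 ≈ 1.58.

L/S = 1.58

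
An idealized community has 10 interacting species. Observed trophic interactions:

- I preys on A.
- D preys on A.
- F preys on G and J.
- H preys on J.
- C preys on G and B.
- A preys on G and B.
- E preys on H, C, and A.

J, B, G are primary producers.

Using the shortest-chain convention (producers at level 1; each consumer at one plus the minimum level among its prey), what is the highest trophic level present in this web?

Producers (level 1): J, B, G.
Following each consumer down to its lowest-level prey: B → A → D (levels 1 through 3).
All prey of D (A 2) are at level 2 or above, so D is at level 1 + 2 = 3.
Every consumer has at least one prey at level 2 or below, so none exceeds level 3.

3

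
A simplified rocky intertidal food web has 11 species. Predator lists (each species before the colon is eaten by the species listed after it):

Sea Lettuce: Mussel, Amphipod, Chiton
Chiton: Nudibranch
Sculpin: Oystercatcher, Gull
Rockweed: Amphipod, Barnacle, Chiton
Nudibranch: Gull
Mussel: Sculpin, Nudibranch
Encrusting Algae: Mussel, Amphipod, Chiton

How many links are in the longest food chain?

3 links

One longest chain: Sea Lettuce → Mussel → Sculpin → Oystercatcher.
It has 4 species and 3 links.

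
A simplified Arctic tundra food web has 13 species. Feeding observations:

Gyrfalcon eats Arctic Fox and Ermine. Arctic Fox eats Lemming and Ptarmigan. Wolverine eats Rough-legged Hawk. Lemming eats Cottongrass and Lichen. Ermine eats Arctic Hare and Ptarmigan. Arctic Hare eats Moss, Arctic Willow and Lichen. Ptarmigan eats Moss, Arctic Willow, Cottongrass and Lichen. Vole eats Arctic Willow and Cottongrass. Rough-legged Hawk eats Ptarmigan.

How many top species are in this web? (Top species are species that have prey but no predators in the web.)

3

Top species (has prey, but nothing eats it): Vole, Gyrfalcon, Wolverine.
Count: 3.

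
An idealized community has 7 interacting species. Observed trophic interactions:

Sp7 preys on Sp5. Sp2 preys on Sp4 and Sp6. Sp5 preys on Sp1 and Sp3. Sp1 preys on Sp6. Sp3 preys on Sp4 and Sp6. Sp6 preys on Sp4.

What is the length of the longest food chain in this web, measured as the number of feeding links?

One longest chain: Sp4 → Sp6 → Sp1 → Sp5 → Sp7.
It has 5 species and 4 links.

4 links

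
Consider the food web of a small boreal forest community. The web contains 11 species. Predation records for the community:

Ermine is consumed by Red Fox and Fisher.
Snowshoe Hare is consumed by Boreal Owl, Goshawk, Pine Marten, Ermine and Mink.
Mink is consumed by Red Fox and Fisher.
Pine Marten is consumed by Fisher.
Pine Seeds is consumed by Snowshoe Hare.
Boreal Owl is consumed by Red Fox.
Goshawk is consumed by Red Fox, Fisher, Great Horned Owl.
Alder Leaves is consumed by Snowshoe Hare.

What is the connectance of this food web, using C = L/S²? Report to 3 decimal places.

C = 0.132

The web has S = 11 species and L = 16 feeding links.
C = L / S² = 16 / 121 = 0.1322 ≈ 0.132.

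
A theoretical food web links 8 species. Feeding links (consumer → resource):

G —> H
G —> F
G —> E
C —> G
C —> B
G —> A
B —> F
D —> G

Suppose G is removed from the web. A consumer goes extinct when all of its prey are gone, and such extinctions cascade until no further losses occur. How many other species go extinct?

Remove G.
Round 1: D (all prey gone) → extinct.
No further losses. Total secondary extinctions: 1.

1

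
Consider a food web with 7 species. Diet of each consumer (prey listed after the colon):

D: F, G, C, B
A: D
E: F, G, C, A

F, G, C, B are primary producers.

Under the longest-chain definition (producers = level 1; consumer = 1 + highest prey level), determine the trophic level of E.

Trophic level 4

F is a producer → level 1.
D eats F (level 1); other prey at levels: G 1, C 1, B 1 → level 2.
A eats D → level 3.
E eats A (level 3); other prey at levels: F 1, G 1, C 1 → level 4.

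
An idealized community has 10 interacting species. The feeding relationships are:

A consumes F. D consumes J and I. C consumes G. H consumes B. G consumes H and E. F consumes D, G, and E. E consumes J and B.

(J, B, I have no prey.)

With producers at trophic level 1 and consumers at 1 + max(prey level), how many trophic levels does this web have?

Producers (level 1): J, B, I.
B → H → G → F → A gives A level 5.
No species has a prey at level 5, so no species reaches level 6.

5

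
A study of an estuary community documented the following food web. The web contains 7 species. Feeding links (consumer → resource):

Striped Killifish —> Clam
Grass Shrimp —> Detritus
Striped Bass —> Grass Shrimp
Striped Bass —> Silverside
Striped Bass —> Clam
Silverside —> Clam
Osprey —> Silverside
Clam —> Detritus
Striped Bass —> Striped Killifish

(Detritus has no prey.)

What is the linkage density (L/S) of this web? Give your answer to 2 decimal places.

There are L = 9 links among S = 7 species.
L/S = 9/7 = 1.2857 ≈ 1.29.

L/S = 1.29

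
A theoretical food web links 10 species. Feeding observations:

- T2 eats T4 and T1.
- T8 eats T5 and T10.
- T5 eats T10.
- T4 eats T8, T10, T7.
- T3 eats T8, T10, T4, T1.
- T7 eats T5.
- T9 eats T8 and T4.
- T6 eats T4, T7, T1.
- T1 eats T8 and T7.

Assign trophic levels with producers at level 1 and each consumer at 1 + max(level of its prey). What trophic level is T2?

Trophic level 5

T10 is a producer → level 1.
T5 eats T10 → level 2.
T7 eats T5 → level 3.
T1 eats T7 (level 3); other prey at levels: T8 3 → level 4.
T2 eats T1 (level 4); other prey at levels: T4 4 → level 5.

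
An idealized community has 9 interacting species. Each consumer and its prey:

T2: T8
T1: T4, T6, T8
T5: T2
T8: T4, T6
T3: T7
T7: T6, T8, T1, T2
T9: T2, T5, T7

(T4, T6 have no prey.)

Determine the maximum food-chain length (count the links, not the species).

4 links

One longest chain: T4 → T8 → T1 → T7 → T3.
It has 5 species and 4 links.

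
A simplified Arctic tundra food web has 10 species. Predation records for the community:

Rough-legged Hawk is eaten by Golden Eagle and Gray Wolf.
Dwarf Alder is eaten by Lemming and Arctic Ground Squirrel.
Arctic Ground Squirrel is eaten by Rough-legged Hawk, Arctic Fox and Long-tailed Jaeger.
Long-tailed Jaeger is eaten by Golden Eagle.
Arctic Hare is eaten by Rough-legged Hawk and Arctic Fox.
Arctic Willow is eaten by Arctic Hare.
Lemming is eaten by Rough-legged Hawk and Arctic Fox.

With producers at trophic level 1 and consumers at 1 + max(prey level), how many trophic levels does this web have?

4

Producers (level 1): Arctic Willow, Dwarf Alder.
Dwarf Alder → Arctic Ground Squirrel → Long-tailed Jaeger → Golden Eagle gives Golden Eagle level 4.
No species has a prey at level 4, so no species reaches level 5.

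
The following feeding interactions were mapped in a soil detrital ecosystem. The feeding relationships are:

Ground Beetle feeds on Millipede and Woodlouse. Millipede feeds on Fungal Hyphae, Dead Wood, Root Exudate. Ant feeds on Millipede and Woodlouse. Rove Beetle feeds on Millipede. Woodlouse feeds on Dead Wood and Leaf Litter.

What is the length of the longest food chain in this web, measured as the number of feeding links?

2 links

One longest chain: Root Exudate → Millipede → Rove Beetle.
It has 3 species and 2 links.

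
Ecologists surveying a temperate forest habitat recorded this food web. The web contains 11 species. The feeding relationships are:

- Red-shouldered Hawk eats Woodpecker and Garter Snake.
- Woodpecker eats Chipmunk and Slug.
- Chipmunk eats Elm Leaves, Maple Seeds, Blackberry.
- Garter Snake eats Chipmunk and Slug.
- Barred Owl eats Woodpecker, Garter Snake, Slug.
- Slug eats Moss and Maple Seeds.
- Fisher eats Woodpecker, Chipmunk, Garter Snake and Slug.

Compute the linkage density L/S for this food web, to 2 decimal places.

There are L = 18 links among S = 11 species.
L/S = 18/11 = 1.6364 ≈ 1.64.

L/S = 1.64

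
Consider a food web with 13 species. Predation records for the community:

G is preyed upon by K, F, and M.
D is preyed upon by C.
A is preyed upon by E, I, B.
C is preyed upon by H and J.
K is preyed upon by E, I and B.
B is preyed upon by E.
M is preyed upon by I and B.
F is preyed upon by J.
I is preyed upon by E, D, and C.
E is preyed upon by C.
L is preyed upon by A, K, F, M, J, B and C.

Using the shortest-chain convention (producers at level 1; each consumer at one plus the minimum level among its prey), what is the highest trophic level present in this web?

Producers (level 1): L, G.
Following each consumer down to its lowest-level prey: L → A → I → D (levels 1 through 4).
All prey of D (I 3) are at level 3 or above, so D is at level 1 + 3 = 4.
Every consumer has at least one prey at level 3 or below, so none exceeds level 4.

4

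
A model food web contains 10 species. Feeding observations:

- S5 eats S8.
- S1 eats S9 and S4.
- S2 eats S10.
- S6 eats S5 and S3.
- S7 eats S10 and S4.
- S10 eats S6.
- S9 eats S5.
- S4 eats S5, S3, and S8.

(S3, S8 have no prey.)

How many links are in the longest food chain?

One longest chain: S8 → S5 → S6 → S10 → S2.
It has 5 species and 4 links.

4 links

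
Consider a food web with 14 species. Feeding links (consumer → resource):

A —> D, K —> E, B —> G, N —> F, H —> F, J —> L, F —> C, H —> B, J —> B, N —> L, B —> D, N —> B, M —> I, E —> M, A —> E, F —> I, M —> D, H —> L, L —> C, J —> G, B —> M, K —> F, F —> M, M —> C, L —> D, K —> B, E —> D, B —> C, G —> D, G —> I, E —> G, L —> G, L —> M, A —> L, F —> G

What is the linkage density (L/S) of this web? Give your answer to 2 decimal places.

L/S = 2.50

There are L = 35 links among S = 14 species.
L/S = 35/14 = 2.5000 ≈ 2.50.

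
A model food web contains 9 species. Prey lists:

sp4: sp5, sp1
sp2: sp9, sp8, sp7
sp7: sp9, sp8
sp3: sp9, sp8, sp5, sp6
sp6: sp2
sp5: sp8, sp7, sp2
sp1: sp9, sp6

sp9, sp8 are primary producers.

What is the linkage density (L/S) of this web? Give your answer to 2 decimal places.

There are L = 17 links among S = 9 species.
L/S = 17/9 = 1.8889 ≈ 1.89.

L/S = 1.89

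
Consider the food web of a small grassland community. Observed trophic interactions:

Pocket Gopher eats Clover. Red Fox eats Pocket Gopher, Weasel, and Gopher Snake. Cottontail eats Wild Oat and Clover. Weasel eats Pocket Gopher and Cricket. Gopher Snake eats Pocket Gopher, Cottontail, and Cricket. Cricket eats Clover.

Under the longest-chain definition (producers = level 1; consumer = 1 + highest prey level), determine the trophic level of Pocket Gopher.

Clover is a producer → level 1.
Pocket Gopher eats Clover → level 2.

Trophic level 2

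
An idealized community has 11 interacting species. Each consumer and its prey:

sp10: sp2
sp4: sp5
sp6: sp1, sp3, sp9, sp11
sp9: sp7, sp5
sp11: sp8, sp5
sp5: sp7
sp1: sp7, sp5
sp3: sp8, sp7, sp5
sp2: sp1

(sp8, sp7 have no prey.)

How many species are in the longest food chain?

5 species

One longest chain: sp7 → sp5 → sp1 → sp2 → sp10.
It has 5 species and 4 links.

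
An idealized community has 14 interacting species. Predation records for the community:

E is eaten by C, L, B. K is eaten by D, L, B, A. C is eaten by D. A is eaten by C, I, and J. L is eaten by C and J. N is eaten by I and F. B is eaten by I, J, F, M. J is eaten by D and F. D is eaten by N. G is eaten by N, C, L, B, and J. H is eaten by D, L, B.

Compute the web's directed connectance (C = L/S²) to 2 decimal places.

C = 0.15

The web has S = 14 species and L = 30 feeding links.
C = L / S² = 30 / 196 = 0.1531 ≈ 0.15.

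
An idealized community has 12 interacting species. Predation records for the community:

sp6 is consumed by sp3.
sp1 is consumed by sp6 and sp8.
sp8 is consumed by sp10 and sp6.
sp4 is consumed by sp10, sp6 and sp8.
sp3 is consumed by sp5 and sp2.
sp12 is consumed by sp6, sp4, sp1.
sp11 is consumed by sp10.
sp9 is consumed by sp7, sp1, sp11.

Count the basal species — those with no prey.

Basal species (no prey listed): sp9, sp12.
Count: 2.

2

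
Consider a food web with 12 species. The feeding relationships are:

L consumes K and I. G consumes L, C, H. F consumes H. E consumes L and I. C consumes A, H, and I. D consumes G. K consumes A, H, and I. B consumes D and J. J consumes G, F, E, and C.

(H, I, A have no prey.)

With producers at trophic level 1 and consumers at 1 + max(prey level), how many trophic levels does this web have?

6

Producers (level 1): H, I, A.
H → K → L → G → J → B gives B level 6.
No species has a prey at level 6, so no species reaches level 7.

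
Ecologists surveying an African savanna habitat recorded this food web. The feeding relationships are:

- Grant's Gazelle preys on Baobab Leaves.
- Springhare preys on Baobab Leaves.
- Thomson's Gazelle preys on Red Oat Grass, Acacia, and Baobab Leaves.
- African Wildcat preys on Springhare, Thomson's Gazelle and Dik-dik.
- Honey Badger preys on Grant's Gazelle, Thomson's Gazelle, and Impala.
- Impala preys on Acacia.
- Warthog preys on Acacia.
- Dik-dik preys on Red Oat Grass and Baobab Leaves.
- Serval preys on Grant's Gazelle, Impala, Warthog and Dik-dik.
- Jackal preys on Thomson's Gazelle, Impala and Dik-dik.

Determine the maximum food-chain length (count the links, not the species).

2 links

One longest chain: Acacia → Impala → Jackal.
It has 3 species and 2 links.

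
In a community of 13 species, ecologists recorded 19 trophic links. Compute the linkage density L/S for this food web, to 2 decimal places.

There are L = 19 links among S = 13 species.
L/S = 19/13 = 1.4615 ≈ 1.46.

L/S = 1.46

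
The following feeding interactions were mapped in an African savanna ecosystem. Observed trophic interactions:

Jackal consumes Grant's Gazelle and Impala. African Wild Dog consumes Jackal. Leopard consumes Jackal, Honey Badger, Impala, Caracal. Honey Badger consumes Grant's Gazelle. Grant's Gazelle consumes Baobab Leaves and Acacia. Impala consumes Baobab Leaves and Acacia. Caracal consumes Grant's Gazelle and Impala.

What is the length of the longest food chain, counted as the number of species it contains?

4 species

One longest chain: Baobab Leaves → Grant's Gazelle → Jackal → African Wild Dog.
It has 4 species and 3 links.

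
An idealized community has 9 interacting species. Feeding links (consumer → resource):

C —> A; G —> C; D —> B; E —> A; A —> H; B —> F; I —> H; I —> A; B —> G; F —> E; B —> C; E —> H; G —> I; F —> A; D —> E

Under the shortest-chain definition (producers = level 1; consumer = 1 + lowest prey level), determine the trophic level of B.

H is a producer → level 1.
A eats H → level 2.
C eats A → level 3.
B eats C → level 4.
No prey of B is below level 3, so 4 is the minimum.

Trophic level 4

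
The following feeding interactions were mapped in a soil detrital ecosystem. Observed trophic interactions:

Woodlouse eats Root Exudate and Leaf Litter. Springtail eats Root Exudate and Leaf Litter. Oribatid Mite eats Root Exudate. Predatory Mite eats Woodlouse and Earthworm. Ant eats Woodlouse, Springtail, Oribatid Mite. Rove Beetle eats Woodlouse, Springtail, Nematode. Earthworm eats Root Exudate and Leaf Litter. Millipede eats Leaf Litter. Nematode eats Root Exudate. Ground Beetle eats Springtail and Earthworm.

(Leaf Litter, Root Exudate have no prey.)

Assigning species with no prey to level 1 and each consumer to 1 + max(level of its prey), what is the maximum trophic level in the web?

Basal resources (level 1): Leaf Litter, Root Exudate.
Leaf Litter → Woodlouse → Predatory Mite gives Predatory Mite level 3.
No species has a prey at level 3, so no species reaches level 4.

3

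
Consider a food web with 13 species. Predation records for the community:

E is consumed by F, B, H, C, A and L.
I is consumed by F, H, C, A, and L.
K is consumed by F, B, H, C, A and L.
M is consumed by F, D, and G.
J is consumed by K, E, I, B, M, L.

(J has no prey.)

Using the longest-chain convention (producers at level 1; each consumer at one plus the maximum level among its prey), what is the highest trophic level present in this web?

Producers (level 1): J.
J → E → H gives H level 3.
No species has a prey at level 3, so no species reaches level 4.

3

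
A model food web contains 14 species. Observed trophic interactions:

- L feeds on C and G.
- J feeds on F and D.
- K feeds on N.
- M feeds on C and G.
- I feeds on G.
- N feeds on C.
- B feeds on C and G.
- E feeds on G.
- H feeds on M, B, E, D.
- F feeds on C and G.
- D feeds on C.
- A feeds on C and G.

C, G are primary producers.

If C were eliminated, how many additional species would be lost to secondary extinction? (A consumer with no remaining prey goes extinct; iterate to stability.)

Remove C.
Round 1: N (all prey gone), D (all prey gone) → extinct.
Round 2: K (all prey gone) → extinct.
No further losses. Total secondary extinctions: 3.

3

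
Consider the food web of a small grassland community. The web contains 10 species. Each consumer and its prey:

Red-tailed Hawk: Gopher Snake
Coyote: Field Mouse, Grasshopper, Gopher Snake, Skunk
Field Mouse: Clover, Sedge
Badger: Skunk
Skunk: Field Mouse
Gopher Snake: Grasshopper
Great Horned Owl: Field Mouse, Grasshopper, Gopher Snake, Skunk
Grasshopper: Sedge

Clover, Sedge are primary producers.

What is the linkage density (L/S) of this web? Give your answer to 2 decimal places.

There are L = 15 links among S = 10 species.
L/S = 15/10 = 1.5000 ≈ 1.50.

L/S = 1.50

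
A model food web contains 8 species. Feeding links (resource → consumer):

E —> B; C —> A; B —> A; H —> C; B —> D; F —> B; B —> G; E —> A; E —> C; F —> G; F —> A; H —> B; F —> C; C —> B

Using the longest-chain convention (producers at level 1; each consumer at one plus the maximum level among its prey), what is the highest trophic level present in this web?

4

Producers (level 1): E, H, F.
E → C → B → D gives D level 4.
No species has a prey at level 4, so no species reaches level 5.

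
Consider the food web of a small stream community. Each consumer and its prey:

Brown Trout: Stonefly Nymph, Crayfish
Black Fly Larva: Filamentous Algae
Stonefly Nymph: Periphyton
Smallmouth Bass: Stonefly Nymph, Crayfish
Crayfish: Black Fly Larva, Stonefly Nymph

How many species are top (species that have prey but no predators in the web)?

2

Top species (has prey, but nothing eats it): Smallmouth Bass, Brown Trout.
Count: 2.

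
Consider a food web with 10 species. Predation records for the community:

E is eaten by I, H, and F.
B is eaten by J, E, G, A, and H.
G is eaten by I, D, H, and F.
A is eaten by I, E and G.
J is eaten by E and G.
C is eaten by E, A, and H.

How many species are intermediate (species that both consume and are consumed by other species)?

4

Intermediate species (has both prey and predators): A, J, G, E.
Count: 4.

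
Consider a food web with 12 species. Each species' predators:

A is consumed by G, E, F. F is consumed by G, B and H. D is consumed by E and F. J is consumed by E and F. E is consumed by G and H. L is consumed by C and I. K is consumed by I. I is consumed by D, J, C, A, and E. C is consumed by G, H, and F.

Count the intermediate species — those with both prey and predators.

7

Intermediate species (has both prey and predators): I, D, A, C, J, F, E.
Count: 7.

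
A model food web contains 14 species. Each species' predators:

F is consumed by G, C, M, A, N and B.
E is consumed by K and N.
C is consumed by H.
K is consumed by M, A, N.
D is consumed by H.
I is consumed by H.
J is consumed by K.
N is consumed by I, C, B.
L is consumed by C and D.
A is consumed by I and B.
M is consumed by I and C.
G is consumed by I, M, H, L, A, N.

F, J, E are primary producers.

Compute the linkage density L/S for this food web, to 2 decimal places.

There are L = 30 links among S = 14 species.
L/S = 30/14 = 2.1429 ≈ 2.14.

L/S = 2.14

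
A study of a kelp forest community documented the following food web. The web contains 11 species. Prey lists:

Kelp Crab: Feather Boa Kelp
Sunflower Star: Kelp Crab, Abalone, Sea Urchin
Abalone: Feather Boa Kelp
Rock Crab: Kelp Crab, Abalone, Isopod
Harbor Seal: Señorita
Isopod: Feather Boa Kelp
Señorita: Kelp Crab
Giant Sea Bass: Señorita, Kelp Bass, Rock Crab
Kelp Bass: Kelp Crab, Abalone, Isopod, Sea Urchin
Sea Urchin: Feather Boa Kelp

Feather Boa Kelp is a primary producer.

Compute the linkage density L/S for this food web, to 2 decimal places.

L/S = 1.73

There are L = 19 links among S = 11 species.
L/S = 19/11 = 1.7273 ≈ 1.73.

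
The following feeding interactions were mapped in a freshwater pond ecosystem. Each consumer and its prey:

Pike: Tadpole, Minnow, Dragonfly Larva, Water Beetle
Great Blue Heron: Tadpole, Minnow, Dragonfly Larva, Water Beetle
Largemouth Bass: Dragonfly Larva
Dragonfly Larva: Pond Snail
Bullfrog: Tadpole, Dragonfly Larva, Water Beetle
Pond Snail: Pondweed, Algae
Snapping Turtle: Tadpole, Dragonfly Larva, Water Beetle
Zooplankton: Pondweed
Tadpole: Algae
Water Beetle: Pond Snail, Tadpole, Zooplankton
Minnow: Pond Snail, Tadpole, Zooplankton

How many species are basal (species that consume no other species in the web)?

2

Basal species (no prey listed): Pondweed, Algae.
Count: 2.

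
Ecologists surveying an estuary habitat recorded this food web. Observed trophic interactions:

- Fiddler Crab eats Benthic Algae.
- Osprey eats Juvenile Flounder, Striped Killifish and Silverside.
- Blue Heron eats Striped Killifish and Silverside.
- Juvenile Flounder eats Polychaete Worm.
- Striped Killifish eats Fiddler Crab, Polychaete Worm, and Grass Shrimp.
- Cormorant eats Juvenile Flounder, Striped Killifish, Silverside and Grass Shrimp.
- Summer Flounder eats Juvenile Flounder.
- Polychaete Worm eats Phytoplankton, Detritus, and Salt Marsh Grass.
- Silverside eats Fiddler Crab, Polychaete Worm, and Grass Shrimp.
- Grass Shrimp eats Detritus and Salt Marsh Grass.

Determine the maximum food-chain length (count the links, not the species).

One longest chain: Phytoplankton → Polychaete Worm → Juvenile Flounder → Osprey.
It has 4 species and 3 links.

3 links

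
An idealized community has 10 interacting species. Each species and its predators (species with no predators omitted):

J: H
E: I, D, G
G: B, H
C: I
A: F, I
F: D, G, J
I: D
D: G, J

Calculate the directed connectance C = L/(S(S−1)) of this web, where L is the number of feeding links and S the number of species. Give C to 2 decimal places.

C = 0.17

The web has S = 10 species and L = 15 feeding links.
C = L / (S(S−1)) = 15 / 90 = 0.1667 ≈ 0.17.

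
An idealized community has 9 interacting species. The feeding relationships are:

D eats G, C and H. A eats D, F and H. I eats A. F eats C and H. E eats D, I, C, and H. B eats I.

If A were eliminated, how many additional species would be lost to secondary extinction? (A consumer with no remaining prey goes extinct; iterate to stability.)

2

Remove A.
Round 1: I (all prey gone) → extinct.
Round 2: B (all prey gone) → extinct.
No further losses. Total secondary extinctions: 2.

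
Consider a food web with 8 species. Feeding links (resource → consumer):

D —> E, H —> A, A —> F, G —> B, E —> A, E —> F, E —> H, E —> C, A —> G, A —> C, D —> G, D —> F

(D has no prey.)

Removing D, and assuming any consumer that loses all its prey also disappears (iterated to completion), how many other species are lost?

7

Remove D.
Round 1: E (all prey gone) → extinct.
Round 2: H (all prey gone) → extinct.
Round 3: A (all prey gone) → extinct.
Round 4: C (all prey gone), G (all prey gone), F (all prey gone) → extinct.
Round 5: B (all prey gone) → extinct.
No further losses. Total secondary extinctions: 7.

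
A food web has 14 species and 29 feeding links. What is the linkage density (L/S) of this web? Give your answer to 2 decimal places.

There are L = 29 links among S = 14 species.
L/S = 29/14 = 2.0714 ≈ 2.07.

L/S = 2.07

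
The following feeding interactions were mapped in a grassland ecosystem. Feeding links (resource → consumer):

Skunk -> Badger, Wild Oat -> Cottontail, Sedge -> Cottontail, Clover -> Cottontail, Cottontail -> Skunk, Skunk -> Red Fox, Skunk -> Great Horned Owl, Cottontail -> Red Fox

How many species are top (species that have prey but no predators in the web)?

3

Top species (has prey, but nothing eats it): Badger, Great Horned Owl, Red Fox.
Count: 3.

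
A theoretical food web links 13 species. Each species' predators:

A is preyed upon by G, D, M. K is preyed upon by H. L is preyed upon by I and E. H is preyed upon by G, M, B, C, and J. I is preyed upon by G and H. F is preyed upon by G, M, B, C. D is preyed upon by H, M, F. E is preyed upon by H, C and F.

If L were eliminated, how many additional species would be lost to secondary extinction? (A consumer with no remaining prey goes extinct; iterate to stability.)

Remove L.
Round 1: E (all prey gone), I (all prey gone) → extinct.
No further losses. Total secondary extinctions: 2.

2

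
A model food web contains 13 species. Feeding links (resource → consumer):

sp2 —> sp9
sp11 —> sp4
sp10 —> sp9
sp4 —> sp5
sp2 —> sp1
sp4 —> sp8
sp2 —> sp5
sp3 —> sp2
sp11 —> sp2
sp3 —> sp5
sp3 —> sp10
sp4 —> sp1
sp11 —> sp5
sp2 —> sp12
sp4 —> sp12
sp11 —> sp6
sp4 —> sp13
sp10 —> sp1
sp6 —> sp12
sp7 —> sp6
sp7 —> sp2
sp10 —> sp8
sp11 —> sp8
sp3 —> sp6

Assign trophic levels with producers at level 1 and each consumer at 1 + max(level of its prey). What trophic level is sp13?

Trophic level 3

sp11 is a producer → level 1.
sp4 eats sp11 → level 2.
sp13 eats sp4 → level 3.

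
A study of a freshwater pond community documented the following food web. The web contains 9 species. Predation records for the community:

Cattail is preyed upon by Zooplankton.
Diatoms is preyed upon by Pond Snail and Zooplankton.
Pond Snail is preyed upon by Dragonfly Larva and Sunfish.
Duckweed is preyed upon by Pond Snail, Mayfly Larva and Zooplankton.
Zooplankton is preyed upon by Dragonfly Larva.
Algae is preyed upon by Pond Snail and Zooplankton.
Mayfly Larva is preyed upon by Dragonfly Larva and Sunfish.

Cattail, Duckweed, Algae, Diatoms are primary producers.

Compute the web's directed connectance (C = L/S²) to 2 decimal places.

The web has S = 9 species and L = 13 feeding links.
C = L / S² = 13 / 81 = 0.1605 ≈ 0.16.

C = 0.16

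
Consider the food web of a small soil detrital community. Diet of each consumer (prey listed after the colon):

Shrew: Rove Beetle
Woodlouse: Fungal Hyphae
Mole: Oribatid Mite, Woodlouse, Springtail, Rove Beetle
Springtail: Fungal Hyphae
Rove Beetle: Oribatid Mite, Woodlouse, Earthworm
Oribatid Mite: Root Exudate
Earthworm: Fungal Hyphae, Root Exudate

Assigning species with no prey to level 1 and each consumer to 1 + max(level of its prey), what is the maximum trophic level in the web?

4

Basal resources (level 1): Fungal Hyphae, Root Exudate.
Root Exudate → Oribatid Mite → Rove Beetle → Shrew gives Shrew level 4.
No species has a prey at level 4, so no species reaches level 5.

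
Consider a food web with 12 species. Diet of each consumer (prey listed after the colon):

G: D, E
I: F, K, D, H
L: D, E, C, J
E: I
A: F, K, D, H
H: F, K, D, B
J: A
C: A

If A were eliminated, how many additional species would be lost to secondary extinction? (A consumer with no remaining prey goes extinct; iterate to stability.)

Remove A.
Round 1: C (all prey gone), J (all prey gone) → extinct.
No further losses. Total secondary extinctions: 2.

2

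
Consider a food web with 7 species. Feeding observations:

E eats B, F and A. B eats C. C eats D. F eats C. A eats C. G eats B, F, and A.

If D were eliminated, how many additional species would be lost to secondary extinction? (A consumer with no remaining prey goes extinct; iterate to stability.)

Remove D.
Round 1: C (all prey gone) → extinct.
Round 2: B (all prey gone), F (all prey gone), A (all prey gone) → extinct.
Round 3: E (all prey gone), G (all prey gone) → extinct.
No further losses. Total secondary extinctions: 6.

6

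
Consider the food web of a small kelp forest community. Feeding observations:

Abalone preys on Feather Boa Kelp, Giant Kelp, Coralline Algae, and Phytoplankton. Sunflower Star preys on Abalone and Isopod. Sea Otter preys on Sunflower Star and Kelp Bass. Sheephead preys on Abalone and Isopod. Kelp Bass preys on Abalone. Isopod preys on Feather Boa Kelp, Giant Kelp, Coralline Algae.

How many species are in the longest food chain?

One longest chain: Coralline Algae → Abalone → Sunflower Star → Sea Otter.
It has 4 species and 3 links.

4 species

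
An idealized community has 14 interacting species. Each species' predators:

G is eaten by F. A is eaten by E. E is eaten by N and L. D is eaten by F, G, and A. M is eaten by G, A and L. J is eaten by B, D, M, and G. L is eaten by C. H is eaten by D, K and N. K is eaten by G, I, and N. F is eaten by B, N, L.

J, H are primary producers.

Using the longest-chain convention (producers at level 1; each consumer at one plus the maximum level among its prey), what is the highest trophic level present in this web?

6

Producers (level 1): J, H.
J → D → G → F → L → C gives C level 6.
No species has a prey at level 6, so no species reaches level 7.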